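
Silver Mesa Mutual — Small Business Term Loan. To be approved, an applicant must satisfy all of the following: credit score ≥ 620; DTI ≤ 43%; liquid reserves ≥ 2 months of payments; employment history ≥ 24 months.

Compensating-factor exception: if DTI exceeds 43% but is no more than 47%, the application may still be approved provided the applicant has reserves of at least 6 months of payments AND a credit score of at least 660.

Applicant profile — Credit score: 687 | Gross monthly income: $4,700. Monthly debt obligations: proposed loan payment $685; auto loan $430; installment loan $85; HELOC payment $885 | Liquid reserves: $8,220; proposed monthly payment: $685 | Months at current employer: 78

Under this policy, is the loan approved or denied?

Approved

Credit score 687 ≥ 620 (meets base)
Total debts = (685 + 430 + 85 + 885) = 2,085. DTI: 2,085 ÷ 4,700 = 44.4%, over the 43% base limit.
Reserves = 8,220/685 = 12.0 months ≥ 2
Employment 78 ≥ 24 months
DTI 44.4% is within the 43%–47% exception band; checking compensating factors.
Reserves 12.0 ≥ 6 months; credit score 687 ≥ 660.
Both override conditions satisfied; DTI exception granted.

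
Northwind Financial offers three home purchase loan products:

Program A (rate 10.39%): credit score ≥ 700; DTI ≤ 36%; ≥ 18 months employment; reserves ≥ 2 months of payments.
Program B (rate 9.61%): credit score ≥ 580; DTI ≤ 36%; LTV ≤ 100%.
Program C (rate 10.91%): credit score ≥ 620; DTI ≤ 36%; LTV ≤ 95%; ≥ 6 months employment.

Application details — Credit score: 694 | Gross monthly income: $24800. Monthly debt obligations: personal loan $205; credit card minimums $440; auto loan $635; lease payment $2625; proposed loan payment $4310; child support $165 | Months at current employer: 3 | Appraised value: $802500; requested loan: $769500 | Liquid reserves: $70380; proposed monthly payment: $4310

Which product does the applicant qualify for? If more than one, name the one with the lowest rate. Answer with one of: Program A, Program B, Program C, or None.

Total debts = (205 + 440 + 635 + 2,625 + 4,310 + 165) = 8,380; DTI = 8,380/24,800 = 33.8%.
LTV = 769,500/802,500 = 95.9%.
Reserves = 70,380/4,310 = 16.3 months.
Program A: score 694 < 700; DTI 33.8% ≤ 36%; employment 3 < 18 mo; reserves 16.3 ≥ 2 mo → does not qualify.
Program B: score 694 ≥ 580; DTI 33.8% ≤ 36%; LTV 95.9% ≤ 100% → qualifies.
Program C: score 694 ≥ 620; DTI 33.8% ≤ 36%; LTV 95.9% > 95%; employment 3 < 6 mo → does not qualify.

Program B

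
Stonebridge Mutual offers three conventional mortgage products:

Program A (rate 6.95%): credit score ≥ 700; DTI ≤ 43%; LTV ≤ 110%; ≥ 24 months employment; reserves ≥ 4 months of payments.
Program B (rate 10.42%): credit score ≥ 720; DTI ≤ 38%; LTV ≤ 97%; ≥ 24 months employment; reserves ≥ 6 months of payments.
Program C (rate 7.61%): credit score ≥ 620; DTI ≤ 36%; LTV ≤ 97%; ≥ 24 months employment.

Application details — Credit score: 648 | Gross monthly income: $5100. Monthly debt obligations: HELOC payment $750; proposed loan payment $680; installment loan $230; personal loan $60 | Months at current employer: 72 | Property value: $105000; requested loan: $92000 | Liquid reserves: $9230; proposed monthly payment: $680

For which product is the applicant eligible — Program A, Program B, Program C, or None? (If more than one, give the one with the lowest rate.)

Total debts = (750 + 680 + 230 + 60) = 1,720; DTI = 1,720/5,100 = 33.7%.
LTV = 92,000/105,000 = 87.6%.
Reserves = 9,230/680 = 13.6 months.
Program A: score 648 < 700; DTI 33.7% ≤ 43%; LTV 87.6% ≤ 110%; employment 72 ≥ 24 mo; reserves 13.6 ≥ 4 mo → does not qualify.
Program B: score 648 < 720; DTI 33.7% ≤ 38%; LTV 87.6% ≤ 97%; employment 72 ≥ 24 mo; reserves 13.6 ≥ 6 mo → does not qualify.
Program C: score 648 ≥ 620; DTI 33.7% ≤ 36%; LTV 87.6% ≤ 97%; employment 72 ≥ 24 mo → qualifies.

Program C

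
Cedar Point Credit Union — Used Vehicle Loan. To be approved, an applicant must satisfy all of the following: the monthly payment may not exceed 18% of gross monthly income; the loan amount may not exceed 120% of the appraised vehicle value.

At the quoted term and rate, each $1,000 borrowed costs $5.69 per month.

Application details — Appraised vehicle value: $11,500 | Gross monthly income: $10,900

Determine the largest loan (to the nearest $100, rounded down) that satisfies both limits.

$13,800

Payment cap: 18% × $10,900 = $1,962/month.
At $5.69 per $1,000, that supports 1,962/5.69 × 1,000 ≈ $344,815 → $344,800.
LTV cap: 120% × $11,500 = $13,800 → $13,800.
Binding constraint: loan-to-value.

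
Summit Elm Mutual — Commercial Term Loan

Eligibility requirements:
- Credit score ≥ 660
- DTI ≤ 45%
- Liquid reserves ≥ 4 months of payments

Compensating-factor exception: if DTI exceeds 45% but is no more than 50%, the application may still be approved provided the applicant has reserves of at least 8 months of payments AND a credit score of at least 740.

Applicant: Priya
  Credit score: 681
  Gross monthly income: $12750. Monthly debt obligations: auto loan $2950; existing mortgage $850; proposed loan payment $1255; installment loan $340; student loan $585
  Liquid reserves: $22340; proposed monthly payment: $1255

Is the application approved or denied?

Credit score 681 ≥ 660 (meets base)
Total debts = (2,950 + 850 + 1,255 + 340 + 585) = 5,980. DTI: 5,980 ÷ 12,750 = 46.9%, over the 45% base limit.
Reserves = 22,340/1,255 = 17.8 months ≥ 4
46.9% falls in the override range (45%–50%), so the compensating-factor test applies.
Reserves 17.8 ≥ 8 months; credit score 681 < 740.
Compensating-factor requirement not fully met.

Denied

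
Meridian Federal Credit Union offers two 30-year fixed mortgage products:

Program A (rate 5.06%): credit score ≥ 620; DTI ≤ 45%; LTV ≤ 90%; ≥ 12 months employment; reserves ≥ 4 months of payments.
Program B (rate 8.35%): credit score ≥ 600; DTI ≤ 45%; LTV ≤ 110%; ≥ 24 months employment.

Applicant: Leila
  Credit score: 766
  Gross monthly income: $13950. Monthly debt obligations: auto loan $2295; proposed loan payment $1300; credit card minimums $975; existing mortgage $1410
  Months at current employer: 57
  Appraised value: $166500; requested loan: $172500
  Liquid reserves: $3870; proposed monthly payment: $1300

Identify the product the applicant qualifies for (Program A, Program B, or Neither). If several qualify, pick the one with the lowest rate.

Program B

Total debts = (2,295 + 1,300 + 975 + 1,410) = 5,980; DTI = 5,980/13,950 = 42.9%.
LTV = 172,500/166,500 = 103.6%.
Reserves = 3,870/1,300 = 3.0 months.
Program A: score 766 ≥ 620; DTI 42.9% ≤ 45%; LTV 103.6% > 90%; employment 57 ≥ 12 mo; reserves 3.0 < 4 mo → does not qualify.
Program B: score 766 ≥ 600; DTI 42.9% ≤ 45%; LTV 103.6% ≤ 110%; employment 57 ≥ 24 mo → qualifies.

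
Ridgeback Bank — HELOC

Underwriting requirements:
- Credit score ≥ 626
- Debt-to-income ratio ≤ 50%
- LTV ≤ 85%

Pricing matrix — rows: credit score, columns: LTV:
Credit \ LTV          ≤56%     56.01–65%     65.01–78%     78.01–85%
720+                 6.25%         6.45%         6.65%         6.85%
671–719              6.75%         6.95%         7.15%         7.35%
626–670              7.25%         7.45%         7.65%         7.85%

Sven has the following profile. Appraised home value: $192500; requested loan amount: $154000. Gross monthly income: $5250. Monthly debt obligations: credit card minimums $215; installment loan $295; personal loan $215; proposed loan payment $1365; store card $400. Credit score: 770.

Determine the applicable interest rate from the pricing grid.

6.85%

Credit score 770 ≥ 626; Total monthly debts = (215 + 295 + 215 + 1,365 + 400) = 2,490. DTI: 2,490 ÷ 5,250 = 47.4%, within the 50% cap
LTV: 154,000 ÷ 192,500 = 80%, within 85% cap
Score 770 is in the 720+ band; LTV 80% is in the 78.01–85% band → 6.85%.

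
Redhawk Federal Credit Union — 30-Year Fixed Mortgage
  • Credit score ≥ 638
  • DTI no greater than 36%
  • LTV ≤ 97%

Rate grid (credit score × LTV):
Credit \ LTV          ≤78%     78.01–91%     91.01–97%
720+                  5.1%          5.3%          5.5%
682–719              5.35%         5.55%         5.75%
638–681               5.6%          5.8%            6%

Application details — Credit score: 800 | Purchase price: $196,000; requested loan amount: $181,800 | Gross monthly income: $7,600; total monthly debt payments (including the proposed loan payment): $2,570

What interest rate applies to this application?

5.5%

Credit score 800 ≥ 638; DTI: 2,570 ÷ 7,600 = 33.8%, within the 36% cap
LTV = 181,800/196,000 = 92.8% ≤ 97%
Row: 800 falls in 720+. Column: 92.8% falls in 91.01–97%. Rate = 5.5%.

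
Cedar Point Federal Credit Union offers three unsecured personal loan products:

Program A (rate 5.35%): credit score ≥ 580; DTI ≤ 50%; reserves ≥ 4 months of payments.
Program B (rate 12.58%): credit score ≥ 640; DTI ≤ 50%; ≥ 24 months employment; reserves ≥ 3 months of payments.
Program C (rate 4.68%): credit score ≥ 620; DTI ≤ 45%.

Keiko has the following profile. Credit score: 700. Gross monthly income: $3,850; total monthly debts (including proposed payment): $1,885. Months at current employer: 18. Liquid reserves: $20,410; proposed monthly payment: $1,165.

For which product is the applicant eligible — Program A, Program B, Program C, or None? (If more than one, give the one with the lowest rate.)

DTI = 1,885/3,850 = 49%.
Reserves = 20,410/1,165 = 17.5 months.
Program A: score 700 ≥ 580; DTI 49% ≤ 50%; reserves 17.5 ≥ 4 mo → qualifies.
Program B: score 700 ≥ 640; DTI 49% ≤ 50%; employment 18 < 24 mo; reserves 17.5 ≥ 3 mo → does not qualify.
Program C: score 700 ≥ 620; DTI 49% > 45% → does not qualify.

Program A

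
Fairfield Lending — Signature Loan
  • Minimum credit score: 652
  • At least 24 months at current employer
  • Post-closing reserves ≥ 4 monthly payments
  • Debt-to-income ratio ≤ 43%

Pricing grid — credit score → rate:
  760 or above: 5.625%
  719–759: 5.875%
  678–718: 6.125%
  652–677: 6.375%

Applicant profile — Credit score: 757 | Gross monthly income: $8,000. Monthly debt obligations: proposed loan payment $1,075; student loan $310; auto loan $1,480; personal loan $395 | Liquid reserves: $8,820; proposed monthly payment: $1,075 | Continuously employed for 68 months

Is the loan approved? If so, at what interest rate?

Credit score 757 ≥ 652 (meets minimum)
Employment 68 ≥ 24 months
Total monthly debts = (1,075 + 310 + 1,480 + 395) = 3,260. DTI = 3,260/8,000 = 40.8% ≤ 43%
Reserves: 8,820 ÷ 1,075 = 8.2 months (meets 4-month minimum)
All requirements met. Score 757 falls in the 719–759 tier → 5.875%.

Approved at 5.875%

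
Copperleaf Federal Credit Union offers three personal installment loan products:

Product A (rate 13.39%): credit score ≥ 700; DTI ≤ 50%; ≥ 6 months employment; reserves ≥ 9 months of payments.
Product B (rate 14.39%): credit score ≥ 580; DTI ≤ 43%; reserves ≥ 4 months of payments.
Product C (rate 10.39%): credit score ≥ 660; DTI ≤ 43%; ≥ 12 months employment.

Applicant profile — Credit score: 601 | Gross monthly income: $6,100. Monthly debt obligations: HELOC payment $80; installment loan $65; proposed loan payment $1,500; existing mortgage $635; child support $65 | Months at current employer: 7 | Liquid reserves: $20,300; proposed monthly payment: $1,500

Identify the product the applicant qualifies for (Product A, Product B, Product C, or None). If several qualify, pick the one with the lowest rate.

Total debts = (80 + 65 + 1,500 + 635 + 65) = 2,345; DTI = 2,345/6,100 = 38.4%.
Reserves = 20,300/1,500 = 13.5 months.
Product A: score 601 < 700; DTI 38.4% ≤ 50%; employment 7 ≥ 6 mo; reserves 13.5 ≥ 9 mo → does not qualify.
Product B: score 601 ≥ 580; DTI 38.4% ≤ 43%; reserves 13.5 ≥ 4 mo → qualifies.
Product C: score 601 < 660; DTI 38.4% ≤ 43%; employment 7 < 12 mo → does not qualify.

Product B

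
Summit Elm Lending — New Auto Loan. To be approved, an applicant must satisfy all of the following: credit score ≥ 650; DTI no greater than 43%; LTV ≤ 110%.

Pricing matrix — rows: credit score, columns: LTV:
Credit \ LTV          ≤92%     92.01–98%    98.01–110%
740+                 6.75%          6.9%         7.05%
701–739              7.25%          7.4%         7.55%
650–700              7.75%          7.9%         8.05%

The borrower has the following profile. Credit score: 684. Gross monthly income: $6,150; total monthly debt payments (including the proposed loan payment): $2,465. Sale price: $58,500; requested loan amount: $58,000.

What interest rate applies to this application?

Credit score 684 ≥ 650; DTI = 2,465/6,150 = 40.1% ≤ 43%
Loan-to-value = 58,000/58,500 = 99.1% — pass (110% max)
Row: 684 falls in 650–700. Column: 99.1% falls in 98.01–110%. Rate = 8.05%.

8.05%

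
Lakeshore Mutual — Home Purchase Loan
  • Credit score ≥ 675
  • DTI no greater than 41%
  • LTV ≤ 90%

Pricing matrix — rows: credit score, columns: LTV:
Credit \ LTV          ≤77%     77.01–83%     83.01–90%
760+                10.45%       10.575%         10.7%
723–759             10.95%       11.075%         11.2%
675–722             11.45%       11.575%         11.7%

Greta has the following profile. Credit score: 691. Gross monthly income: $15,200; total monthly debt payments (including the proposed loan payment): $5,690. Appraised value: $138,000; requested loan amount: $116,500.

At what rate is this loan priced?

11.7%

Credit score 691 ≥ 675; Debt-to-income = 5,690/15,200 = 37.4% — meets 41% limit
LTV = 116,500/138,000 = 84.4% ≤ 90%
Credit 691 → row 675–722; LTV 84.4% → column 83.01–90%. Grid cell → 11.7%.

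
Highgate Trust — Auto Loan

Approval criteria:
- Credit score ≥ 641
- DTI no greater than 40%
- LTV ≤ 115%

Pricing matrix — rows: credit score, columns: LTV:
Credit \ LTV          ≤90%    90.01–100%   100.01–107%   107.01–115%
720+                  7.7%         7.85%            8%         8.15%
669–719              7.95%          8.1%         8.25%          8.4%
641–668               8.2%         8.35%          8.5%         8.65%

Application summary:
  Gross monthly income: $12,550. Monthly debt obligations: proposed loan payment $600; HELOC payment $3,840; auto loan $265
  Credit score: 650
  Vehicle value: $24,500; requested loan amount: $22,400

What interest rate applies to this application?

8.35%

Credit score 650 ≥ 641; Total monthly debts = (600 + 3,840 + 265) = 4,705. Debt-to-income = 4,705/12,550 = 37.5% — meets 40% limit
LTV = 22,400/24,500 = 91.4% ≤ 115%
Row: 650 falls in 641–668. Column: 91.4% falls in 90.01–100%. Rate = 8.35%.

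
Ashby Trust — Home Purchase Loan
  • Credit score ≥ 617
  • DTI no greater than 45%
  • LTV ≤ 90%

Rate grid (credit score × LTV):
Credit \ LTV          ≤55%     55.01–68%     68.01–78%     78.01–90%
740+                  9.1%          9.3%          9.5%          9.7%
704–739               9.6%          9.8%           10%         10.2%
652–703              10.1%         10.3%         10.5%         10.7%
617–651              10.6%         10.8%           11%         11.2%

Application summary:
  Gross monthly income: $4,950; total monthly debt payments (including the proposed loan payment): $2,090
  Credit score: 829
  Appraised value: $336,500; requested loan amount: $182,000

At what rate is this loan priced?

9.1%

Credit score 829 ≥ 617; DTI: 2,090 ÷ 4,950 = 42.2%, within the 45% cap
LTV = 182,000/336,500 = 54.1% ≤ 90%
Score 829 is in the 740+ band; LTV 54.1% is in the ≤55% band → 9.1%.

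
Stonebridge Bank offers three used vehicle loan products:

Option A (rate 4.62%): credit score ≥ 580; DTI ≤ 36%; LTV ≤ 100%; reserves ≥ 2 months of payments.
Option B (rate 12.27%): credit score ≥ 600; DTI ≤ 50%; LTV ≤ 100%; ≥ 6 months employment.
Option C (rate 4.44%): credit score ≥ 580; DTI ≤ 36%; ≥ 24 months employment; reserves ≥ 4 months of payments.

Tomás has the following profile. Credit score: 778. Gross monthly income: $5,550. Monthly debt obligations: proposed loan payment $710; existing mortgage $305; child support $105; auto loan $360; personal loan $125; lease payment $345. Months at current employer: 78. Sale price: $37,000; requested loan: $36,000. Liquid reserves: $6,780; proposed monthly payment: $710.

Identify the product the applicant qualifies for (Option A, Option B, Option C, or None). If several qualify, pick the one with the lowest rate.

Total debts = (710 + 305 + 105 + 360 + 125 + 345) = 1,950; DTI = 1,950/5,550 = 35.1%.
LTV = 36,000/37,000 = 97.3%.
Reserves = 6,780/710 = 9.5 months.
Option A: score 778 ≥ 580; DTI 35.1% ≤ 36%; LTV 97.3% ≤ 100%; reserves 9.5 ≥ 2 mo → qualifies.
Option B: score 778 ≥ 600; DTI 35.1% ≤ 50%; LTV 97.3% ≤ 100%; employment 78 ≥ 6 mo → qualifies.
Option C: score 778 ≥ 580; DTI 35.1% ≤ 36%; employment 78 ≥ 24 mo; reserves 9.5 ≥ 4 mo → qualifies.
Qualifying: Option A, Option B, Option C. Lowest rate is 4.44% → Option C.

Option C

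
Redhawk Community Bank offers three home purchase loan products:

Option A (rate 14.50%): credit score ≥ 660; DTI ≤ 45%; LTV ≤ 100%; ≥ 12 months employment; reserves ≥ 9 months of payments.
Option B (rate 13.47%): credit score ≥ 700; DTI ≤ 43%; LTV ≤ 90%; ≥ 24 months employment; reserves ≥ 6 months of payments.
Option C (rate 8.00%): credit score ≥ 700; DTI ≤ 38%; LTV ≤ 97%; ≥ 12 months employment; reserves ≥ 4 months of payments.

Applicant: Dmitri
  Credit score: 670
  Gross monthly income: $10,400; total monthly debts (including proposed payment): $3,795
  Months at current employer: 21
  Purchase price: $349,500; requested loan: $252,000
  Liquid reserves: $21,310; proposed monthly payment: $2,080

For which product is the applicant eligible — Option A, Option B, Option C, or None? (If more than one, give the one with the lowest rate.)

DTI = 3,795/10,400 = 36.5%.
LTV = 252,000/349,500 = 72.1%.
Reserves = 21,310/2,080 = 10.2 months.
Option A: score 670 ≥ 660; DTI 36.5% ≤ 45%; LTV 72.1% ≤ 100%; employment 21 ≥ 12 mo; reserves 10.2 ≥ 9 mo → qualifies.
Option B: score 670 < 700; DTI 36.5% ≤ 43%; LTV 72.1% ≤ 90%; employment 21 < 24 mo; reserves 10.2 ≥ 6 mo → does not qualify.
Option C: score 670 < 700; DTI 36.5% ≤ 38%; LTV 72.1% ≤ 97%; employment 21 ≥ 12 mo; reserves 10.2 ≥ 4 mo → does not qualify.

Option A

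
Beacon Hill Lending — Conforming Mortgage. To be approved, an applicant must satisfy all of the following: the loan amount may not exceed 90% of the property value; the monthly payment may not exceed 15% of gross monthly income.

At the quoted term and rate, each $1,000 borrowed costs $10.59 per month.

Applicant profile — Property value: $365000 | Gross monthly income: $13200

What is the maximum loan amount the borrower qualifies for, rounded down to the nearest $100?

Payment cap: 15% × $13,200 = $1,980/month.
At $10.59 per $1,000, that supports 1,980/10.59 × 1,000 ≈ $186,968 → $186,900.
LTV cap: 90% × $365,000 = $328,500 → $328,500.
Binding constraint: payment-to-income.

$186,900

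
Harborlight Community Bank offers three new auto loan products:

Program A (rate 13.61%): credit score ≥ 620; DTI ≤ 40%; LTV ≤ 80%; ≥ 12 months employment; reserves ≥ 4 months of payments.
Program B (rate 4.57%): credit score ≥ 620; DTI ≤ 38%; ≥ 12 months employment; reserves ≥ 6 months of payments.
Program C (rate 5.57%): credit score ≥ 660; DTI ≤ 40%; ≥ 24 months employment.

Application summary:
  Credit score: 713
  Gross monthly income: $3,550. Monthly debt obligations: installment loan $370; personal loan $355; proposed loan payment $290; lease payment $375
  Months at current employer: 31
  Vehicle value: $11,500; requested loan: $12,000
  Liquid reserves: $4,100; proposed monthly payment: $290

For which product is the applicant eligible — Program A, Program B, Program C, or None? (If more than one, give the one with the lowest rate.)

Total debts = (370 + 355 + 290 + 375) = 1,390; DTI = 1,390/3,550 = 39.2%.
LTV = 12,000/11,500 = 104.3%.
Reserves = 4,100/290 = 14.1 months.
Program A: score 713 ≥ 620; DTI 39.2% ≤ 40%; LTV 104.3% > 80%; employment 31 ≥ 12 mo; reserves 14.1 ≥ 4 mo → does not qualify.
Program B: score 713 ≥ 620; DTI 39.2% > 38%; employment 31 ≥ 12 mo; reserves 14.1 ≥ 6 mo → does not qualify.
Program C: score 713 ≥ 660; DTI 39.2% ≤ 40%; employment 31 ≥ 24 mo → qualifies.

Program C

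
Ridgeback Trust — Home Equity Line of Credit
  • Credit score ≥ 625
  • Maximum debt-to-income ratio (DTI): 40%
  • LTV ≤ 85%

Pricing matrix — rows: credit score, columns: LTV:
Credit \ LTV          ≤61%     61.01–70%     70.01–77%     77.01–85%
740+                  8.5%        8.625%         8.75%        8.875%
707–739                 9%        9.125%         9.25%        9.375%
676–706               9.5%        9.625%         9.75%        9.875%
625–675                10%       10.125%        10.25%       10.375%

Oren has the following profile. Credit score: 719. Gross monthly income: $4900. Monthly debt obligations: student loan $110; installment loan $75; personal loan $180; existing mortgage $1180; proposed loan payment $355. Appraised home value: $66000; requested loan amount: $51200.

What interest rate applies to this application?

Credit score 719 ≥ 625; Total monthly debts = (110 + 75 + 180 + 1,180 + 355) = 1,900. Debt-to-income = 1,900/4,900 = 38.8% — meets 40% limit
LTV: 51,200 ÷ 66,000 = 77.6%, within 85% cap
Row: 719 falls in 707–739. Column: 77.6% falls in 77.01–85%. Rate = 9.375%.

9.375%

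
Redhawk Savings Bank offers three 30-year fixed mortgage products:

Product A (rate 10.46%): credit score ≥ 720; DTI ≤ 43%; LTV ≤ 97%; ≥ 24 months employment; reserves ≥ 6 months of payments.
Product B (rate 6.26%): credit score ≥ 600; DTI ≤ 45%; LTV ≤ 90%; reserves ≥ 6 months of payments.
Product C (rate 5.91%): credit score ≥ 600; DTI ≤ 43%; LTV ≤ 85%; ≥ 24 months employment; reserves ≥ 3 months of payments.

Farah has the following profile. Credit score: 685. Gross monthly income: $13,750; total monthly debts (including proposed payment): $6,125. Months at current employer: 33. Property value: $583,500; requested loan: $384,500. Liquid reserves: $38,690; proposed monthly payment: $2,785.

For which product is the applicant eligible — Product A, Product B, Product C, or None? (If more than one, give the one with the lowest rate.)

Product B

DTI = 6,125/13,750 = 44.5%.
LTV = 384,500/583,500 = 65.9%.
Reserves = 38,690/2,785 = 13.9 months.
Product A: score 685 < 720; DTI 44.5% > 43%; LTV 65.9% ≤ 97%; employment 33 ≥ 24 mo; reserves 13.9 ≥ 6 mo → does not qualify.
Product B: score 685 ≥ 600; DTI 44.5% ≤ 45%; LTV 65.9% ≤ 90%; reserves 13.9 ≥ 6 mo → qualifies.
Product C: score 685 ≥ 600; DTI 44.5% > 43%; LTV 65.9% ≤ 85%; employment 33 ≥ 24 mo; reserves 13.9 ≥ 3 mo → does not qualify.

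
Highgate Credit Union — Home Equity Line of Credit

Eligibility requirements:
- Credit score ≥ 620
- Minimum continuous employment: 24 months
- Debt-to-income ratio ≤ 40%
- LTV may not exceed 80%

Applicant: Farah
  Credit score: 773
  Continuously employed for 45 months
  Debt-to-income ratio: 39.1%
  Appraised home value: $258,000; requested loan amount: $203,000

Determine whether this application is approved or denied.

Approved

Credit score 773 ≥ 620 (meets)
Employment 45 ≥ 24 months
DTI 39.1% ≤ 40%
LTV: 203,000 ÷ 258,000 = 78.7%, within 80% cap
All criteria satisfied.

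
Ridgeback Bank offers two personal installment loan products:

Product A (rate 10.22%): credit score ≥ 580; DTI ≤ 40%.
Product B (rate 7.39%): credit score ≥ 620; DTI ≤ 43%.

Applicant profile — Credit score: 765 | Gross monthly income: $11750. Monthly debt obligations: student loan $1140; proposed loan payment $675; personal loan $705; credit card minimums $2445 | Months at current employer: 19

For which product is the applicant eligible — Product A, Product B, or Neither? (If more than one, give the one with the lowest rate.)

Product B

Total debts = (1,140 + 675 + 705 + 2,445) = 4,965; DTI = 4,965/11,750 = 42.3%.
Product A: score 765 ≥ 580; DTI 42.3% > 40% → does not qualify.
Product B: score 765 ≥ 620; DTI 42.3% ≤ 43% → qualifies.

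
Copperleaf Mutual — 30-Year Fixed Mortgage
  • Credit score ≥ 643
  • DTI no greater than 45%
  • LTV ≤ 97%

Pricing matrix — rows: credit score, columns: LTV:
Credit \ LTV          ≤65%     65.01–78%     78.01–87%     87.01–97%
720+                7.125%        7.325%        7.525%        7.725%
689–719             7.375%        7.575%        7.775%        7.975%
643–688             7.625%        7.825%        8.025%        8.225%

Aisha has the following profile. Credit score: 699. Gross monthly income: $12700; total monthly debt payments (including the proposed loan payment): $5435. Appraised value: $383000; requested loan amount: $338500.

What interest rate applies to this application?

7.975%

Credit score 699 ≥ 643; DTI: 5,435 ÷ 12,700 = 42.8%, within the 45% cap
Loan-to-value = 338,500/383,000 = 88.4% — pass (97% max)
Score 699 is in the 689–719 band; LTV 88.4% is in the 87.01–97% band → 7.975%.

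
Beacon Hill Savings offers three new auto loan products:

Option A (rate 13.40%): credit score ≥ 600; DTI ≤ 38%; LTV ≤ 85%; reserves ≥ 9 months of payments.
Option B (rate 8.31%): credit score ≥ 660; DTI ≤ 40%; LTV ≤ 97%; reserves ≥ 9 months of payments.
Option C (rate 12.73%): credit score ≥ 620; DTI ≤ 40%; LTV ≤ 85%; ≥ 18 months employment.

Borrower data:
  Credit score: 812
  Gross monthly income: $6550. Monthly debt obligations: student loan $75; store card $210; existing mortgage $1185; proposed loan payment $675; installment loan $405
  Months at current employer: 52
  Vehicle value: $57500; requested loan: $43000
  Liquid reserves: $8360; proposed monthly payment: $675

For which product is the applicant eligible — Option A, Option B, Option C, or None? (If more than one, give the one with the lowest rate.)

Total debts = (75 + 210 + 1,185 + 675 + 405) = 2,550; DTI = 2,550/6,550 = 38.9%.
LTV = 43,000/57,500 = 74.8%.
Reserves = 8,360/675 = 12.4 months.
Option A: score 812 ≥ 600; DTI 38.9% > 38%; LTV 74.8% ≤ 85%; reserves 12.4 ≥ 9 mo → does not qualify.
Option B: score 812 ≥ 660; DTI 38.9% ≤ 40%; LTV 74.8% ≤ 97%; reserves 12.4 ≥ 9 mo → qualifies.
Option C: score 812 ≥ 620; DTI 38.9% ≤ 40%; LTV 74.8% ≤ 85%; employment 52 ≥ 18 mo → qualifies.
Qualifying: Option B, Option C. Lowest rate is 8.31% → Option B.

Option B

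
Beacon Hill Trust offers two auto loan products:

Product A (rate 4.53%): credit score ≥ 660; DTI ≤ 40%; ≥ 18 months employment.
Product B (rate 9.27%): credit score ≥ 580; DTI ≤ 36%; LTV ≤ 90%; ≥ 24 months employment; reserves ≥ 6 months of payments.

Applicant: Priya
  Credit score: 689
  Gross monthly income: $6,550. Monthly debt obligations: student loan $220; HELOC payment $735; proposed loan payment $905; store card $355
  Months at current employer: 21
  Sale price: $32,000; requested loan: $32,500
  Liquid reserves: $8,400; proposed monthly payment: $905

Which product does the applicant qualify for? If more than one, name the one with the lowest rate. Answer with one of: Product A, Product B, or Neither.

Total debts = (220 + 735 + 905 + 355) = 2,215; DTI = 2,215/6,550 = 33.8%.
LTV = 32,500/32,000 = 101.6%.
Reserves = 8,400/905 = 9.3 months.
Product A: score 689 ≥ 660; DTI 33.8% ≤ 40%; employment 21 ≥ 18 mo → qualifies.
Product B: score 689 ≥ 580; DTI 33.8% ≤ 36%; LTV 101.6% > 90%; employment 21 < 24 mo; reserves 9.3 ≥ 6 mo → does not qualify.

Product A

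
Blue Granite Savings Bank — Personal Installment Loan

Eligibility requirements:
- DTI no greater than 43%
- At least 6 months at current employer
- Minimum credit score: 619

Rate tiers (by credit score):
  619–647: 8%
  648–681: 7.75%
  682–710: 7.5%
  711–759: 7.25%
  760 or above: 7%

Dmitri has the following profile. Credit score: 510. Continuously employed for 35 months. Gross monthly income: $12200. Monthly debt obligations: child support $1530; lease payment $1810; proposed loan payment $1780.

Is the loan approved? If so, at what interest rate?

Denied

Credit score 510 < 619 (below minimum)
Total monthly debts = (1,530 + 1,810 + 1,780) = 5,120. Debt-to-income = 5,120/12,200 = 42% — meets 43% limit
Employment 35 ≥ 6 months
Not all requirements met → denied.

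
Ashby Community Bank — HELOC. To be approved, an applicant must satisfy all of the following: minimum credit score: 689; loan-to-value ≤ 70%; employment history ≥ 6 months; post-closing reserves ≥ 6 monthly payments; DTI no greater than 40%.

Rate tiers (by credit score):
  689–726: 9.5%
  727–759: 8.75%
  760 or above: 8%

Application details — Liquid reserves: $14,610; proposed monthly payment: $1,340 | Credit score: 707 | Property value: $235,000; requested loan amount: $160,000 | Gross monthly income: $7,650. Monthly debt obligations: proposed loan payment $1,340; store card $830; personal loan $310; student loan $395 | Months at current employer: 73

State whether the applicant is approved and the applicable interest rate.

Credit score 707 ≥ 689 (meets minimum)
Total monthly debts = (1,340 + 830 + 310 + 395) = 2,875. DTI = 2,875/7,650 = 37.6% ≤ 40%
Reserves = 14,610/1,340 = 10.9 months ≥ 6
LTV = 160,000/235,000 = 68.1% ≤ 70%
Employment 73 ≥ 6 months
All requirements met. Score 707 falls in the 689–726 tier → 9.5%.

Approved at 9.5%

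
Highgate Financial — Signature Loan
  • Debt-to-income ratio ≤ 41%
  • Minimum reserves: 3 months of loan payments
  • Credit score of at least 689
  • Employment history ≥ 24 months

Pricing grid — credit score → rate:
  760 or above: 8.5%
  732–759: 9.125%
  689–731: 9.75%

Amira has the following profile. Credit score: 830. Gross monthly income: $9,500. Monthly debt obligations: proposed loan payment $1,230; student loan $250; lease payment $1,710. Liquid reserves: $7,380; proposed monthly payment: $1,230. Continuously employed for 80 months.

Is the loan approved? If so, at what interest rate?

Credit score 830 ≥ 689 (meets minimum)
Reserves: 7,380 ÷ 1,230 = 6.0 months (meets 3-month minimum)
Employment 80 ≥ 24 months
Total monthly debts = (1,230 + 250 + 1,710) = 3,190. DTI = 3,190/9,500 = 33.6% ≤ 41%
All requirements met. Score 830 falls in the 760 or above tier → 8.5%.

Approved at 8.5%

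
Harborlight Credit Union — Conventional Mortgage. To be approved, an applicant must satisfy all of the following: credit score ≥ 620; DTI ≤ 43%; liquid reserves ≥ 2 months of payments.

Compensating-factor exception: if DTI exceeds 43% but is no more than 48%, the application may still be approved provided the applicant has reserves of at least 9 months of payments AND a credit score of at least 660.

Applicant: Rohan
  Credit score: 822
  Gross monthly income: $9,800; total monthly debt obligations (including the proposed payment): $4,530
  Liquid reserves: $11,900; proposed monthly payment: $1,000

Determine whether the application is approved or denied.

Approved

Credit score 822 ≥ 620 (meets base)
DTI: 4,530 ÷ 9,800 = 46.2%, over the 43% base limit.
Liquid reserves cover 11,900/1,000 = 11.9 months — ≥ 2 required
DTI 46.2% is within the 43%–48% exception band; checking compensating factors.
Reserves 11.9 ≥ 9 months; credit score 822 ≥ 660.
Both compensating conditions met → exception applies.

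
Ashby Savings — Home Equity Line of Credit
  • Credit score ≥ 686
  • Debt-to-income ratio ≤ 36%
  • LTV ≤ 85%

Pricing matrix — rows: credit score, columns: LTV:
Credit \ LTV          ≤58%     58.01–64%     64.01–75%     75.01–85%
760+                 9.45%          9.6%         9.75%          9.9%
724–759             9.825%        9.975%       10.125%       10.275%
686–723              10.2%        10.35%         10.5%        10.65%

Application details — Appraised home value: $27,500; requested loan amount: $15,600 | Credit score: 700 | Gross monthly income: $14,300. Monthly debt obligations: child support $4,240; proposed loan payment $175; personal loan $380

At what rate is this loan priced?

10.2%

Credit score 700 ≥ 686; Total monthly debts = (4,240 + 175 + 380) = 4,795. DTI = 4,795/14,300 = 33.5% ≤ 36%
LTV = 15,600/27,500 = 56.7% ≤ 85%
Credit 700 → row 686–723; LTV 56.7% → column ≤58%. Grid cell → 10.2%.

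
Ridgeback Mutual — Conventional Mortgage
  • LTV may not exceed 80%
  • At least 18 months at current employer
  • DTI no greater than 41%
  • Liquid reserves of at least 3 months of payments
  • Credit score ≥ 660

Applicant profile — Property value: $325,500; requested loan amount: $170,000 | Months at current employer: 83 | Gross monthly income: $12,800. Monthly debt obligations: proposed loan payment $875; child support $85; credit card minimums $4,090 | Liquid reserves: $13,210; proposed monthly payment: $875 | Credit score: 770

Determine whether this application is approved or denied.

Approved

Loan-to-value = 170,000/325,500 = 52.2% — pass (80% max)
Employment 83 ≥ 18 months
Total monthly debts = (875 + 85 + 4,090) = 5,050. Debt-to-income = 5,050/12,800 = 39.5% — meets 41% limit
Reserves: 13,210 ÷ 875 = 15.1 months (meets 3-month minimum)
Credit score 770 ≥ 660 (meets)
All criteria satisfied.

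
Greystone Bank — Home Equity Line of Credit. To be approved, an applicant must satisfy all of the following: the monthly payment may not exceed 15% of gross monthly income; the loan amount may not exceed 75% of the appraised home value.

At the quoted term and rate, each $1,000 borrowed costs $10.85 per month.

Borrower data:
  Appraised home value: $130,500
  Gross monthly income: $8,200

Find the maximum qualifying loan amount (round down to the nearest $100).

$97,800

Payment cap: 15% × $8,200 = $1,230/month.
At $10.85 per $1,000, that supports 1,230/10.85 × 1,000 ≈ $113,364 → $113,300.
LTV cap: 75% × $130,500 = $97,875 → $97,800.
Binding constraint: loan-to-value.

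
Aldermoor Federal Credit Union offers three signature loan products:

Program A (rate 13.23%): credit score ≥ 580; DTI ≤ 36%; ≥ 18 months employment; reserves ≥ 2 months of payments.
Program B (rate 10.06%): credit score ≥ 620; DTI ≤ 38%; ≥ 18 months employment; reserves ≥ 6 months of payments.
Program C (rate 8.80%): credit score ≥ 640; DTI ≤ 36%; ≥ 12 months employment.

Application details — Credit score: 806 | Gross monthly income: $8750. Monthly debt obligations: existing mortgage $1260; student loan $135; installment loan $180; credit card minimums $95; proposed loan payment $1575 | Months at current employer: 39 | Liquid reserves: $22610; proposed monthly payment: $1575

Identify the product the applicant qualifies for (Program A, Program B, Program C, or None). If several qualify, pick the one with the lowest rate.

Program B

Total debts = (1,260 + 135 + 180 + 95 + 1,575) = 3,245; DTI = 3,245/8,750 = 37.1%.
Reserves = 22,610/1,575 = 14.4 months.
Program A: score 806 ≥ 580; DTI 37.1% > 36%; employment 39 ≥ 18 mo; reserves 14.4 ≥ 2 mo → does not qualify.
Program B: score 806 ≥ 620; DTI 37.1% ≤ 38%; employment 39 ≥ 18 mo; reserves 14.4 ≥ 6 mo → qualifies.
Program C: score 806 ≥ 640; DTI 37.1% > 36%; employment 39 ≥ 12 mo → does not qualify.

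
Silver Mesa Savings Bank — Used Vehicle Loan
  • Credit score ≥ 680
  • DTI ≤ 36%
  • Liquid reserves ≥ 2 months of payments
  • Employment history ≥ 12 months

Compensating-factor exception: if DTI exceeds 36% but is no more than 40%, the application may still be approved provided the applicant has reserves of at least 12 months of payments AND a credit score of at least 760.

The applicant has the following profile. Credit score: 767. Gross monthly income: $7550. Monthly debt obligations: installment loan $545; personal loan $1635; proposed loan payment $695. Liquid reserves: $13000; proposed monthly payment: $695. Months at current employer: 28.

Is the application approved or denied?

Approved

Credit score 767 ≥ 680 (meets base)
Total debts = (545 + 1,635 + 695) = 2,875. DTI = 2,875/7,550 = 38.1% > 36% — standard DTI limit exceeded.
Liquid reserves cover 13,000/695 = 18.7 months — ≥ 2 required
Employment 28 ≥ 12 months
38.1% falls in the override range (36%–40%), so the compensating-factor test applies.
Reserves 18.7 ≥ 12 months; credit score 767 ≥ 760.
Both override conditions satisfied; DTI exception granted.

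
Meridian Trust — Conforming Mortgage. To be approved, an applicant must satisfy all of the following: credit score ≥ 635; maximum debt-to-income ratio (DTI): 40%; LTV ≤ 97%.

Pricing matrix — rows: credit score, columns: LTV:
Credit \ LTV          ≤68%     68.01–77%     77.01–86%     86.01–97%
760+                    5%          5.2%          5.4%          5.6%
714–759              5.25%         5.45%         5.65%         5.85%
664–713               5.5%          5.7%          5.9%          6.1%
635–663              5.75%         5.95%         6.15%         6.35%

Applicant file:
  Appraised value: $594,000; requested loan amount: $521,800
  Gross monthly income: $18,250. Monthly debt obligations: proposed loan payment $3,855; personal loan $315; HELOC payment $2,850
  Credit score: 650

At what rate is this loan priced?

6.35%

Credit score 650 ≥ 635; Total monthly debts = (3,855 + 315 + 2,850) = 7,020. DTI: 7,020 ÷ 18,250 = 38.5%, within the 40% cap
LTV: 521,800 ÷ 594,000 = 87.8%, within 97% cap
Score 650 is in the 635–663 band; LTV 87.8% is in the 86.01–97% band → 6.35%.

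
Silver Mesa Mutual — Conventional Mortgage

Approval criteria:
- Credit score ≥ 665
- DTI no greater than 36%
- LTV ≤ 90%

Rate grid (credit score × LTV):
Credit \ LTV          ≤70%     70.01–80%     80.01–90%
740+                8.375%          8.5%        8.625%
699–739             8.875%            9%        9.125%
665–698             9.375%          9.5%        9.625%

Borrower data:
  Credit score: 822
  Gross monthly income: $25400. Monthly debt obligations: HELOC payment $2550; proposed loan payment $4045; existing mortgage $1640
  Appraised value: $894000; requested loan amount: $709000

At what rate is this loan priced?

Credit score 822 ≥ 665; Total monthly debts = (2,550 + 4,045 + 1,640) = 8,235. DTI = 8,235/25,400 = 32.4% ≤ 36%
LTV: 709,000 ÷ 894,000 = 79.3%, within 90% cap
Row: 822 falls in 740+. Column: 79.3% falls in 70.01–80%. Rate = 8.5%.

8.5%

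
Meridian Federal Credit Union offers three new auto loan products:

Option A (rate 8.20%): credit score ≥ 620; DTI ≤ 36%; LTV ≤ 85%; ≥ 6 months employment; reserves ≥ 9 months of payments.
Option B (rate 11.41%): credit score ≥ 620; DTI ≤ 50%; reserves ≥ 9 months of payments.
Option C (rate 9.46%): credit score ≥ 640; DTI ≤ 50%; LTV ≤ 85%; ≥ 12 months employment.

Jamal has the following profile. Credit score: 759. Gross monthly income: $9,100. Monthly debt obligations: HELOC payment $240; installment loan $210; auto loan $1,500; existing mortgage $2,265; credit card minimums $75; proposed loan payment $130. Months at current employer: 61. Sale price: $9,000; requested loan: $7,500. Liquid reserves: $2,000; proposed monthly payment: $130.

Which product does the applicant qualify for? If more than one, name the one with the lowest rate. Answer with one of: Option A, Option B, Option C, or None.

Total debts = (240 + 210 + 1,500 + 2,265 + 75 + 130) = 4,420; DTI = 4,420/9,100 = 48.6%.
LTV = 7,500/9,000 = 83.3%.
Reserves = 2,000/130 = 15.4 months.
Option A: score 759 ≥ 620; DTI 48.6% > 36%; LTV 83.3% ≤ 85%; employment 61 ≥ 6 mo; reserves 15.4 ≥ 9 mo → does not qualify.
Option B: score 759 ≥ 620; DTI 48.6% ≤ 50%; reserves 15.4 ≥ 9 mo → qualifies.
Option C: score 759 ≥ 640; DTI 48.6% ≤ 50%; LTV 83.3% ≤ 85%; employment 61 ≥ 12 mo → qualifies.
Qualifying: Option B, Option C. Lowest rate is 9.46% → Option C.

Option C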